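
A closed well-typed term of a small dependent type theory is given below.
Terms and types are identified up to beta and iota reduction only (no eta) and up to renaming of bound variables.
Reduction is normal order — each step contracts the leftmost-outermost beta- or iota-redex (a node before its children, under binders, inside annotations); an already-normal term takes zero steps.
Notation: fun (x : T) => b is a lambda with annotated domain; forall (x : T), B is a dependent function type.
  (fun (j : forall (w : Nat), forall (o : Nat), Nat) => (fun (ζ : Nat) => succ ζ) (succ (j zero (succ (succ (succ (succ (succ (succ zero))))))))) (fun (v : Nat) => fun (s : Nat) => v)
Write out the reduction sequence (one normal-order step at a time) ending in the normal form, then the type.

normal-order reduction sequence:
  (fun (j : forall (w : Nat), forall (o : Nat), Nat) => (fun (ζ : Nat) => succ ζ) (succ (j zero (succ (succ (succ (succ (succ (succ zero))))))))) (fun (v : Nat) => fun (s : Nat) => v)
  ~> (fun (j : Nat) => succ j) (succ ((fun (w : Nat) => fun (o : Nat) => w) zero (succ (succ (succ (succ (succ (succ zero))))))))
  ~> succ (succ ((fun (j : Nat) => fun (w : Nat) => j) zero (succ (succ (succ (succ (succ (succ zero))))))))
  ~> succ (succ ((fun (j : Nat) => zero) (succ (succ (succ (succ (succ (succ zero))))))))
  ~> succ (succ zero)
type:
  Nat


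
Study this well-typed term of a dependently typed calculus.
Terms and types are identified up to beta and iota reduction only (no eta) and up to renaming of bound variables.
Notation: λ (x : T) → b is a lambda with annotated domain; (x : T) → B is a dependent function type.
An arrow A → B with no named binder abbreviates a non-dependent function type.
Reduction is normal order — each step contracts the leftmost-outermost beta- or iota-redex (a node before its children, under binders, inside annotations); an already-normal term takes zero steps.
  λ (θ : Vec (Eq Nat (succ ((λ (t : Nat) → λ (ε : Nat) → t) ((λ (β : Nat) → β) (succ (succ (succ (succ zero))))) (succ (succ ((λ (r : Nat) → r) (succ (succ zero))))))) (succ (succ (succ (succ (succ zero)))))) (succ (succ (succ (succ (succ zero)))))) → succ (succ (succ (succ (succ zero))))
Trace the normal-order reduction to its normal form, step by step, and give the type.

normal-order reduction sequence:
  λ (θ : Vec (Eq Nat (succ ((λ (t : Nat) → λ (ε : Nat) → t) ((λ (β : Nat) → β) (succ (succ (succ (succ zero))))) (succ (succ ((λ (r : Nat) → r) (succ (succ zero))))))) (succ (succ (succ (succ (succ zero)))))) (succ (succ (succ (succ (succ zero)))))) → succ (succ (succ (succ (succ zero))))
  ~> λ (θ : Vec (Eq Nat (succ ((λ (t : Nat) → (λ (ε : Nat) → ε) (succ (succ (succ (succ zero))))) (succ (succ ((λ (β : Nat) → β) (succ (succ zero))))))) (succ (succ (succ (succ (succ zero)))))) (succ (succ (succ (succ (succ zero)))))) → succ (succ (succ (succ (succ zero))))
  ~> λ (θ : Vec (Eq Nat (succ ((λ (t : Nat) → t) (succ (succ (succ (succ zero)))))) (succ (succ (succ (succ (succ zero)))))) (succ (succ (succ (succ (succ zero)))))) → succ (succ (succ (succ (succ zero))))
  ~> λ (θ : Vec (Eq Nat (succ (succ (succ (succ (succ zero))))) (succ (succ (succ (succ (succ zero)))))) (succ (succ (succ (succ (succ zero)))))) → succ (succ (succ (succ (succ zero))))
the term's type:
  Vec (Eq Nat (succ (succ (succ (succ (succ zero))))) (succ (succ (succ (succ (succ zero)))))) (succ (succ (succ (succ (succ zero))))) → Nat


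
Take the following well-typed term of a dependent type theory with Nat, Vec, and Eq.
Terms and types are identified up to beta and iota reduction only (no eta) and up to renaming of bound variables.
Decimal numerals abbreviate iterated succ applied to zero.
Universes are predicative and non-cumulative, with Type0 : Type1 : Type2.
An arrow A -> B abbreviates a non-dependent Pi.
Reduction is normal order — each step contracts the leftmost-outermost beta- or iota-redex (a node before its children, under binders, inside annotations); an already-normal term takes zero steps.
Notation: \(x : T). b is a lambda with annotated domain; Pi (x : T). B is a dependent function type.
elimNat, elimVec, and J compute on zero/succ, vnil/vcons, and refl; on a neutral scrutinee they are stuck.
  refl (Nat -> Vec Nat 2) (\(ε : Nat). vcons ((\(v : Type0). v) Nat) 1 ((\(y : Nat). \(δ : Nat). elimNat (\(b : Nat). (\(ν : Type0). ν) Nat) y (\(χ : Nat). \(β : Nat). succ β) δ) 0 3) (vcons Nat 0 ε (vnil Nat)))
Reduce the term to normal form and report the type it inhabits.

resulting normal form:
  refl (Nat -> Vec Nat 2) (\(ε : Nat). vcons Nat 1 3 (vcons Nat 0 ε (vnil Nat)))
inferred type:
  Eq (Nat -> Vec Nat 2) (\(ε : Nat). vcons Nat 1 3 (vcons Nat 0 ε (vnil Nat))) (\(v : Nat). vcons Nat 1 3 (vcons Nat 0 v (vnil Nat)))


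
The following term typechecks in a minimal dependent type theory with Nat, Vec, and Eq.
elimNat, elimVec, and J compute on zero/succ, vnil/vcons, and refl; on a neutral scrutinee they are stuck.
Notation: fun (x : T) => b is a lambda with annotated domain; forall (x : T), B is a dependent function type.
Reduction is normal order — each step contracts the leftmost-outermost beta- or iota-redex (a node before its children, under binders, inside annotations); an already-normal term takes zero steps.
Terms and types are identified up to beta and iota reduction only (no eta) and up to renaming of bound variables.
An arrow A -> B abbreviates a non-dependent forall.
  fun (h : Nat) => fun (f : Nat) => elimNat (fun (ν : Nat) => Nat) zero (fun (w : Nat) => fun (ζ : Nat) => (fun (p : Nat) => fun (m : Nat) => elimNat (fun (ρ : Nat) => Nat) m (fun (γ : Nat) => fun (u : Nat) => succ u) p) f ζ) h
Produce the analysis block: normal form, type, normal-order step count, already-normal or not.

reduced normal form:
  fun (h : Nat) => fun (f : Nat) => elimNat (fun (ν : Nat) => Nat) zero (fun (w : Nat) => fun (ζ : Nat) => elimNat (fun (p : Nat) => Nat) ζ (fun (m : Nat) => fun (ρ : Nat) => succ ρ) f) h
inferred type:
  Nat -> Nat -> Nat
reduction steps (normal order): 2
already normal: no
first redex: a beta-redex


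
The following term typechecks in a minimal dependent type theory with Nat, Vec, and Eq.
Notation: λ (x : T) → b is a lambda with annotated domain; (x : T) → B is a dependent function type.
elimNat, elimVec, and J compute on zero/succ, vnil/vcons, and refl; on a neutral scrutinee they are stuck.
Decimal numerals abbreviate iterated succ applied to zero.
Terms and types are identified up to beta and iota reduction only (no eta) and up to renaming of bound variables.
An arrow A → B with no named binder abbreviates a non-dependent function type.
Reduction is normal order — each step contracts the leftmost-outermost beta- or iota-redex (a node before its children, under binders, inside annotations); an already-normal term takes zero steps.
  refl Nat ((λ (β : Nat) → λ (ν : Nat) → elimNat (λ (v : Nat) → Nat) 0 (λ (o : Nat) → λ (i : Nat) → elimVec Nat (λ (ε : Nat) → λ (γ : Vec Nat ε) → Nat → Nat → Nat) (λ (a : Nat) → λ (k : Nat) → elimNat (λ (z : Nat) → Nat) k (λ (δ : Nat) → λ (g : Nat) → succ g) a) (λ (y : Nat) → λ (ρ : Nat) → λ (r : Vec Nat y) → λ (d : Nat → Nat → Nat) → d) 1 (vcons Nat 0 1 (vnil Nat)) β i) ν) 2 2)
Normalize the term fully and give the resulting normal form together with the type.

reduced normal form:
  refl Nat 4
inferred type:
  Eq Nat 4 4
observation: the term reaches its normal form after 39 normal-order steps.


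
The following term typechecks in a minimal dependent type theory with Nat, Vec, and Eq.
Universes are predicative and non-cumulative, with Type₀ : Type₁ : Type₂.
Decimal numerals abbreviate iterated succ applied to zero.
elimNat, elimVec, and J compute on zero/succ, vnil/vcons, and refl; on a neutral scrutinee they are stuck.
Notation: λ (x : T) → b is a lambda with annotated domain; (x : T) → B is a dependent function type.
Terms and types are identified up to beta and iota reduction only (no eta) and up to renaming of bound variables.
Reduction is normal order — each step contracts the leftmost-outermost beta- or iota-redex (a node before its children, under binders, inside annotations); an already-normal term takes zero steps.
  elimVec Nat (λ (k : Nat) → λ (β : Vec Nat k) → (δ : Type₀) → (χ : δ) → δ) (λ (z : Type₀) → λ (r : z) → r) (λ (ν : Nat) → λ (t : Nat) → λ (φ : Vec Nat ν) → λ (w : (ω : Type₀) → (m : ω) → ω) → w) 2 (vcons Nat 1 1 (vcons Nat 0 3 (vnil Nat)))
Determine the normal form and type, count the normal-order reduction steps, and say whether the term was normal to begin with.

resulting normal form:
  λ (k : Type₀) → λ (β : k) → β
type:
  (k : Type₀) → (β : k) → k
steps to reach normal form (normal order): 11
term was already normal: no
first contracted redex: an elimVec iota-redex


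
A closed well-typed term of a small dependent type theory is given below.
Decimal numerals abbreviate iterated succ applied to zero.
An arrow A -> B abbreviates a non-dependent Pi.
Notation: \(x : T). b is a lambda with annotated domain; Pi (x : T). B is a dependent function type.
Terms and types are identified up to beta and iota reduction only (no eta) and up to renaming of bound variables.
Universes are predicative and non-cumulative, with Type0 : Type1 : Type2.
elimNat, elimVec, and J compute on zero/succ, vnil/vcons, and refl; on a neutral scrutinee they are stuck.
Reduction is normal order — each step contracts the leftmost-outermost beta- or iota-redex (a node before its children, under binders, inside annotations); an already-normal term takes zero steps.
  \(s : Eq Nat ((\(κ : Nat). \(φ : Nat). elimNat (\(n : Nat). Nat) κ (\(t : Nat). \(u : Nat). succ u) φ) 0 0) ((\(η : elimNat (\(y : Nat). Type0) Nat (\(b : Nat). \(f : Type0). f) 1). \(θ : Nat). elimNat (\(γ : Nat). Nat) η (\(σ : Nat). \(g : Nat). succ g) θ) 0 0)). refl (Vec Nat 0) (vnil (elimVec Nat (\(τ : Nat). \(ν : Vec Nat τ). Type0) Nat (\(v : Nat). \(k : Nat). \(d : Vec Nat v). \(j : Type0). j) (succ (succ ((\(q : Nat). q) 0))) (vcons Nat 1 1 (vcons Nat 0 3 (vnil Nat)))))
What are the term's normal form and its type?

resulting normal form:
  \(s : Eq Nat 0 0). refl (Vec Nat 0) (vnil Nat)
type:
  Eq Nat 0 0 -> Eq (Vec Nat 0) (vnil Nat) (vnil Nat)
observation: normalization takes exactly 17 steps under the normal-order strategy.


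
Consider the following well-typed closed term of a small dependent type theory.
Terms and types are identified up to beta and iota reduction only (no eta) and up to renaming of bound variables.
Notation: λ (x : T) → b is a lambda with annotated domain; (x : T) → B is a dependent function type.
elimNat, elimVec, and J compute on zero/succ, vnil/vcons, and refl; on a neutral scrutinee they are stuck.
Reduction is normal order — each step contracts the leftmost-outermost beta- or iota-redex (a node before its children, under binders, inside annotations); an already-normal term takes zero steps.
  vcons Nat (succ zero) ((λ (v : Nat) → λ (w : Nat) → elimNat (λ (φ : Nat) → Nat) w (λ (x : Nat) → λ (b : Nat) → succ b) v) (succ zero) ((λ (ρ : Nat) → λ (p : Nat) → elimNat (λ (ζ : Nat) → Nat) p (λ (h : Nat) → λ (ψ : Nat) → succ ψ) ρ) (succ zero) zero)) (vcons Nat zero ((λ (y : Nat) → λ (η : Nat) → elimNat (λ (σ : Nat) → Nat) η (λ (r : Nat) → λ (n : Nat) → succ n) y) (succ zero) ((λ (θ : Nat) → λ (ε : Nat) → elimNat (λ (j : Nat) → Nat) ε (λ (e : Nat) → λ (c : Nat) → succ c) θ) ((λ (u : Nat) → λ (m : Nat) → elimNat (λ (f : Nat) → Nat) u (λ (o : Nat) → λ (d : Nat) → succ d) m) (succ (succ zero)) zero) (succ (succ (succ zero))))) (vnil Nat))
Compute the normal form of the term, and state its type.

normal form:
  vcons Nat (succ zero) (succ (succ zero)) (vcons Nat zero (succ (succ (succ (succ (succ (succ zero)))))) (vnil Nat))
the term's type:
  Vec Nat (succ (succ zero))
observation: contracting a beta-redex first, the term normalizes in 30 steps.


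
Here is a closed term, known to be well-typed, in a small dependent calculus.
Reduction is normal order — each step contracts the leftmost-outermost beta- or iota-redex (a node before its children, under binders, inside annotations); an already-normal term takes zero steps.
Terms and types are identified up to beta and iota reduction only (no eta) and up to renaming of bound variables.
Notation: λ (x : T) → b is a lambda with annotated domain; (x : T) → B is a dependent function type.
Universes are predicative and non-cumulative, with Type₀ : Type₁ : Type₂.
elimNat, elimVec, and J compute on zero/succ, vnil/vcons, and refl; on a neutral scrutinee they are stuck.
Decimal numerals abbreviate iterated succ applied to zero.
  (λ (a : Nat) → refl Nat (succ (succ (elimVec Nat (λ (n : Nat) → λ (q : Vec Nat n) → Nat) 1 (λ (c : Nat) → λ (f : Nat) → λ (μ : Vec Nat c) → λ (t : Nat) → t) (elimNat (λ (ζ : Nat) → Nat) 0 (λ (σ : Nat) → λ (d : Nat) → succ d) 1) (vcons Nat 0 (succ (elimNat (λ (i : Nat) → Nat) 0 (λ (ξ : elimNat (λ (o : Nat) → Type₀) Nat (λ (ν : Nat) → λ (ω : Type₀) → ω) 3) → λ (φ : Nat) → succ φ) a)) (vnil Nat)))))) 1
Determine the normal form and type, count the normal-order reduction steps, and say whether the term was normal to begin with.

reduced normal form:
  refl Nat 3
inferred type:
  Eq Nat 3 3
reduction steps (normal order): 7
already normal: no
first redex: a beta-redex


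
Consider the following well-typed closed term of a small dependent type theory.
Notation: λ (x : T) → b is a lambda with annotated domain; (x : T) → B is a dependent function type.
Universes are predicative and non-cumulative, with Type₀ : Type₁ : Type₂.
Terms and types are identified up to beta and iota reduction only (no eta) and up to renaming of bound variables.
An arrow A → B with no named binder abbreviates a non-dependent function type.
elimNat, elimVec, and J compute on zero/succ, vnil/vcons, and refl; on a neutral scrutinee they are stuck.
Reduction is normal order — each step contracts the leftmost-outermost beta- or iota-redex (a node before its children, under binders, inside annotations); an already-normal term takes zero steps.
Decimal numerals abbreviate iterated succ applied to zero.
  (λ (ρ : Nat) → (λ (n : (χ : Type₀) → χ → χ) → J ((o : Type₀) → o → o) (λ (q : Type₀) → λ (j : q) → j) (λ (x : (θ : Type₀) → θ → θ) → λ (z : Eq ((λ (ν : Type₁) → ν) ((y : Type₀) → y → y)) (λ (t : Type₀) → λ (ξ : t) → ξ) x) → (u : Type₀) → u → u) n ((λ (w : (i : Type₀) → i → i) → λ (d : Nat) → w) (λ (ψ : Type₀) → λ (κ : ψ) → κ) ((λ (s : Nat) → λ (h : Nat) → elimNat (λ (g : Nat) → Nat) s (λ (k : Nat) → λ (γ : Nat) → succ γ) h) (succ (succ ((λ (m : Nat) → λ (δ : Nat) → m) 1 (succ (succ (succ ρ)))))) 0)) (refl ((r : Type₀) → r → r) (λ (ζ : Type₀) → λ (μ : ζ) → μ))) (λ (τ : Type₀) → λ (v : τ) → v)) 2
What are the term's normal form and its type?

normal form:
  λ (ρ : Type₀) → λ (n : ρ) → n
type:
  (ρ : Type₀) → ρ → ρ
observation: the leftmost-outermost redex is a beta-redex, and normalization takes 3 steps.


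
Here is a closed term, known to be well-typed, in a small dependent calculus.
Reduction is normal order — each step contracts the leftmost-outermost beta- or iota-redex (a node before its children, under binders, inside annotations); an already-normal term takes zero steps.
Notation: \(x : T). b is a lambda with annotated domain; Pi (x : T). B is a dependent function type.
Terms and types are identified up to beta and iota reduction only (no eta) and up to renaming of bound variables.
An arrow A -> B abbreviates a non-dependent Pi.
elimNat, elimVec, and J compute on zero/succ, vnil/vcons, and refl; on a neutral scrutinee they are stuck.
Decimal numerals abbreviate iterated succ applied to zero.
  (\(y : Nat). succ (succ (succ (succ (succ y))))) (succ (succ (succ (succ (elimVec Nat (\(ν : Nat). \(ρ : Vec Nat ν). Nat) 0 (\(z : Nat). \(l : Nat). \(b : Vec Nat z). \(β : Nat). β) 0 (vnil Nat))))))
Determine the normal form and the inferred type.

normal form:
  9
the term's type:
  Nat


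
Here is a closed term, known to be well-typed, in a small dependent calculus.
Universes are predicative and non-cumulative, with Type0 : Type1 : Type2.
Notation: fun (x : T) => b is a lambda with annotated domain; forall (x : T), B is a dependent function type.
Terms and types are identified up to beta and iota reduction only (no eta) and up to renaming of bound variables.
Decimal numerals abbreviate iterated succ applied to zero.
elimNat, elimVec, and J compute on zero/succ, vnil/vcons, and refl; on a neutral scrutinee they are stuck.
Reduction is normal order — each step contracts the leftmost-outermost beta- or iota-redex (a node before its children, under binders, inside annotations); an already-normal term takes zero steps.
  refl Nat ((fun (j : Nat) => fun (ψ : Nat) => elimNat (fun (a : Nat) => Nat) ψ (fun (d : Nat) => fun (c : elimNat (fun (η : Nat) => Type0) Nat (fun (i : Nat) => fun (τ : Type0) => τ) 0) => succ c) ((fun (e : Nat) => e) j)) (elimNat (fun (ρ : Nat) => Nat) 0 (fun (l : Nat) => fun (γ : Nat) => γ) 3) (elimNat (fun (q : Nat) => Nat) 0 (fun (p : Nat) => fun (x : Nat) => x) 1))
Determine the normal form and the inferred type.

normal form:
  refl Nat 0
type:
  Eq Nat 0 0
observation: 19 normal-order steps normalize the term, beginning with a beta-redex.


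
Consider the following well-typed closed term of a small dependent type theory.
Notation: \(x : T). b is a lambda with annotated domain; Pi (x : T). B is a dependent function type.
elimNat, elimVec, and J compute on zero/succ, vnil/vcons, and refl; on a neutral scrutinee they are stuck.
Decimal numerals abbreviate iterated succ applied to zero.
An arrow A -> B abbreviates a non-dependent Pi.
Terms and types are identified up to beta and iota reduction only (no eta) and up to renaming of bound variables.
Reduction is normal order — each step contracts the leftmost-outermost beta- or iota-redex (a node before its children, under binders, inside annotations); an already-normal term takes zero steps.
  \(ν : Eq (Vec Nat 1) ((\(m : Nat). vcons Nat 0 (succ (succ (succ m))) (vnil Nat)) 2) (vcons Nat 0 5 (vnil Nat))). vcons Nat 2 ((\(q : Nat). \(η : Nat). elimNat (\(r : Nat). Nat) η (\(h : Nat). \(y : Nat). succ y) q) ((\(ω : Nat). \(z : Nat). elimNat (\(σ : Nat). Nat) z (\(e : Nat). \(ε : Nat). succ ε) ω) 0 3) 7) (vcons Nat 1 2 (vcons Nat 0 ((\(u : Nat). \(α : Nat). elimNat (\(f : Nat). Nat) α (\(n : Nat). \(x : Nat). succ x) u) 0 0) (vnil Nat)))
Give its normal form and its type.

normal form:
  \(ν : Eq (Vec Nat 1) (vcons Nat 0 5 (vnil Nat)) (vcons Nat 0 5 (vnil Nat))). vcons Nat 2 10 (vcons Nat 1 2 (vcons Nat 0 0 (vnil Nat)))
type:
  Eq (Vec Nat 1) (vcons Nat 0 5 (vnil Nat)) (vcons Nat 0 5 (vnil Nat)) -> Vec Nat 3
observation: the leftmost-outermost redex is a beta-redex, and normalization takes 19 steps.


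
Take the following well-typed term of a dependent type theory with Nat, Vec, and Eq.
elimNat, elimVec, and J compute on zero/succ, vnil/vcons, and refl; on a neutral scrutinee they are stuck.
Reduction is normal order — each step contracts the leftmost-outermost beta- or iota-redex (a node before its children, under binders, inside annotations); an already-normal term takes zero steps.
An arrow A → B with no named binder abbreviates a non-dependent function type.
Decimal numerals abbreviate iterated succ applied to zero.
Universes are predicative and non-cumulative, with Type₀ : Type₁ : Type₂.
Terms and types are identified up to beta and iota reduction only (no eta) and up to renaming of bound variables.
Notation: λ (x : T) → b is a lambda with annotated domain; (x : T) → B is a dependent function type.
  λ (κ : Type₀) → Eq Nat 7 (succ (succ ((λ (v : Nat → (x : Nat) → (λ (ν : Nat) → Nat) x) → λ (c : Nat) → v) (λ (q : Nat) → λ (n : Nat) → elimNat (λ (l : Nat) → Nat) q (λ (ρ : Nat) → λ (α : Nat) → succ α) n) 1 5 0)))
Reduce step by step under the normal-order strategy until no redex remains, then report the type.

reduction (normal order):
  λ (κ : Type₀) → Eq Nat 7 (succ (succ ((λ (v : Nat → (x : Nat) → (λ (ν : Nat) → Nat) x) → λ (c : Nat) → v) (λ (q : Nat) → λ (n : Nat) → elimNat (λ (l : Nat) → Nat) q (λ (ρ : Nat) → λ (α : Nat) → succ α) n) 1 5 0)))
  ~> λ (κ : Type₀) → Eq Nat 7 (succ (succ ((λ (v : Nat) → λ (x : Nat) → λ (ν : Nat) → elimNat (λ (c : Nat) → Nat) x (λ (q : Nat) → λ (n : Nat) → succ n) ν) 1 5 0)))
  ~> λ (κ : Type₀) → Eq Nat 7 (succ (succ ((λ (v : Nat) → λ (x : Nat) → elimNat (λ (ν : Nat) → Nat) v (λ (c : Nat) → λ (q : Nat) → succ q) x) 5 0)))
  ~> λ (κ : Type₀) → Eq Nat 7 (succ (succ ((λ (v : Nat) → elimNat (λ (x : Nat) → Nat) 5 (λ (ν : Nat) → λ (c : Nat) → succ c) v) 0)))
  ~> λ (κ : Type₀) → Eq Nat 7 (succ (succ (elimNat (λ (v : Nat) → Nat) 5 (λ (x : Nat) → λ (ν : Nat) → succ ν) 0)))
  ~> λ (κ : Type₀) → Eq Nat 7 7
the term's type:
  Type₀ → Type₀


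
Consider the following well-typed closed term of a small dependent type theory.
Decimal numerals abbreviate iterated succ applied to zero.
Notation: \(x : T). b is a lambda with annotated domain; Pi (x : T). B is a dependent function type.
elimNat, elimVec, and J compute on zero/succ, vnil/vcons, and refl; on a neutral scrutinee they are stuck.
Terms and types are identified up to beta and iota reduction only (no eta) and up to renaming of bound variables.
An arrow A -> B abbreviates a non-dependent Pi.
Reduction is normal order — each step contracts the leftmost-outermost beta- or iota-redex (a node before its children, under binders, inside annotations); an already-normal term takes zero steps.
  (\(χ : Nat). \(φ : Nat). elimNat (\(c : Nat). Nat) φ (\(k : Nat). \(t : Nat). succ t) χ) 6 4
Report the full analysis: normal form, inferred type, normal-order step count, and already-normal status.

normal form:
  10
the term's type:
  Nat
steps to reach normal form (normal order): 21
term was already normal: no
first redex: a beta-redex


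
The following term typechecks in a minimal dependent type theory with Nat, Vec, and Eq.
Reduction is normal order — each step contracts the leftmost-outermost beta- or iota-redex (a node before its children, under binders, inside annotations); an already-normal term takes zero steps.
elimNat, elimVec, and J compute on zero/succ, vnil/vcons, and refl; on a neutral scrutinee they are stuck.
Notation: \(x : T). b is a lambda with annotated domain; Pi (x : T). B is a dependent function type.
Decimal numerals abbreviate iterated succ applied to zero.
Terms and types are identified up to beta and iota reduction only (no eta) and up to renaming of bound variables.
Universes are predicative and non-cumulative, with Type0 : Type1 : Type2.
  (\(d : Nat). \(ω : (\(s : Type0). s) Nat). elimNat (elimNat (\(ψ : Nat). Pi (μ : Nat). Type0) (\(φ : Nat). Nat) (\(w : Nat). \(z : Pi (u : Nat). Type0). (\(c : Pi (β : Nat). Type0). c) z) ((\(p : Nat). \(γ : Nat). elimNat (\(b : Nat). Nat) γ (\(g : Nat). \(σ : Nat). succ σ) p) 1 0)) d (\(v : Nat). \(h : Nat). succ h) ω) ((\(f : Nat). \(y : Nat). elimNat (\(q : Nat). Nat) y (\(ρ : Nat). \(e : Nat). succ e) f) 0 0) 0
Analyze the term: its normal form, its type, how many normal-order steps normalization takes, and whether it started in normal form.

resulting normal form:
  0
type:
  Nat
steps to reach normal form (normal order): 6
started in normal form: no
first redex: a beta-redex


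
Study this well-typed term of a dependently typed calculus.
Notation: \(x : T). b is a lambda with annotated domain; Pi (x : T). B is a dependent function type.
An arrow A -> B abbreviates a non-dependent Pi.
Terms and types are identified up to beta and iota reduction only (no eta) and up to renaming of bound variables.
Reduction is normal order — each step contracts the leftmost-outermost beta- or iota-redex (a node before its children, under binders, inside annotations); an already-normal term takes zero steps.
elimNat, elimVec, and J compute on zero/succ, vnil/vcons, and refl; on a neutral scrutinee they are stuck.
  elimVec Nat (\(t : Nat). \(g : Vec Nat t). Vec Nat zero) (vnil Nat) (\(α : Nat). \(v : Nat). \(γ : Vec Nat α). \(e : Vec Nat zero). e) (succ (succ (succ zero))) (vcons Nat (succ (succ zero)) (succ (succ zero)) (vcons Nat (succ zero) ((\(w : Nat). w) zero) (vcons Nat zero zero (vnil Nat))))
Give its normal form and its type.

resulting normal form:
  vnil Nat
the term's type:
  Vec Nat zero
observation: the first redex contracted is an elimVec iota-redex; the normal form is reached in 16 normal-order steps.


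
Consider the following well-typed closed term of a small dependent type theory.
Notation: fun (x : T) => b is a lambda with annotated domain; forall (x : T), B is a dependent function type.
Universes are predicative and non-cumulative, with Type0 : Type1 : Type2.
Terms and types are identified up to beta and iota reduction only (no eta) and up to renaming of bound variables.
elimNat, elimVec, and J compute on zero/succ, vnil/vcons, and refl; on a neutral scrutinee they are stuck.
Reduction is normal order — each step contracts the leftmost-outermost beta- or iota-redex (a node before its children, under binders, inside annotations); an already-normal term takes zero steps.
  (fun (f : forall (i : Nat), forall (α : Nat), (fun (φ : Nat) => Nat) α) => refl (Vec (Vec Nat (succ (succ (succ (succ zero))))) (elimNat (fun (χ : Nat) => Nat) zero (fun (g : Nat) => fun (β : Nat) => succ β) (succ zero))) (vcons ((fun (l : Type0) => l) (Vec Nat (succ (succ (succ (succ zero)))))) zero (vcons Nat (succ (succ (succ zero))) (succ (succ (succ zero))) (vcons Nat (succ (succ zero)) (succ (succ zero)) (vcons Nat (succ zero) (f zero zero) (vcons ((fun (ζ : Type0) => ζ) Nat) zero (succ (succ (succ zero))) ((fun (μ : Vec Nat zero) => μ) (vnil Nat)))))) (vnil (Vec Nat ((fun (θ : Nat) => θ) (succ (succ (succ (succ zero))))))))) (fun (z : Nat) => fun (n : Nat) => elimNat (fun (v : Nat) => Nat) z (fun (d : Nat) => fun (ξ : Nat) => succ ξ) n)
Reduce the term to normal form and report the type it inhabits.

resulting normal form:
  refl (Vec (Vec Nat (succ (succ (succ (succ zero))))) (succ zero)) (vcons (Vec Nat (succ (succ (succ (succ zero))))) zero (vcons Nat (succ (succ (succ zero))) (succ (succ (succ zero))) (vcons Nat (succ (succ zero)) (succ (succ zero)) (vcons Nat (succ zero) zero (vcons Nat zero (succ (succ (succ zero))) (vnil Nat))))) (vnil (Vec Nat (succ (succ (succ (succ zero)))))))
type:
  Eq (Vec (Vec Nat (succ (succ (succ (succ zero))))) (succ zero)) (vcons (Vec Nat (succ (succ (succ (succ zero))))) zero (vcons Nat (succ (succ (succ zero))) (succ (succ (succ zero))) (vcons Nat (succ (succ zero)) (succ (succ zero)) (vcons Nat (succ zero) zero (vcons Nat zero (succ (succ (succ zero))) (vnil Nat))))) (vnil (Vec Nat (succ (succ (succ (succ zero))))))) (vcons (Vec Nat (succ (succ (succ (succ zero))))) zero (vcons Nat (succ (succ (succ zero))) (succ (succ (succ zero))) (vcons Nat (succ (succ zero)) (succ (succ zero)) (vcons Nat (succ zero) zero (vcons Nat zero (succ (succ (succ zero))) (vnil Nat))))) (vnil (Vec Nat (succ (succ (succ (succ zero)))))))


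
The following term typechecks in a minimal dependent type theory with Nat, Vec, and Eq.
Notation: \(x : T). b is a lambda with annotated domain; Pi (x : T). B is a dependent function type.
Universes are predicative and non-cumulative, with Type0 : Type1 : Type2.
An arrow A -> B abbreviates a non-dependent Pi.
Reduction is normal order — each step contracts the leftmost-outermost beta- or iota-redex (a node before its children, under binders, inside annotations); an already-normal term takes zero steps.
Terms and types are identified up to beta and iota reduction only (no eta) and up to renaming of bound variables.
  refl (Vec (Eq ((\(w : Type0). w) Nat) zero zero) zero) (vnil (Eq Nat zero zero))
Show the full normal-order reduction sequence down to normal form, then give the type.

reduction (normal order):
  refl (Vec (Eq ((\(w : Type0). w) Nat) zero zero) zero) (vnil (Eq Nat zero zero))
  ~> refl (Vec (Eq Nat zero zero) zero) (vnil (Eq Nat zero zero))
type:
  Eq (Vec (Eq Nat zero zero) zero) (vnil (Eq Nat zero zero)) (vnil (Eq Nat zero zero))


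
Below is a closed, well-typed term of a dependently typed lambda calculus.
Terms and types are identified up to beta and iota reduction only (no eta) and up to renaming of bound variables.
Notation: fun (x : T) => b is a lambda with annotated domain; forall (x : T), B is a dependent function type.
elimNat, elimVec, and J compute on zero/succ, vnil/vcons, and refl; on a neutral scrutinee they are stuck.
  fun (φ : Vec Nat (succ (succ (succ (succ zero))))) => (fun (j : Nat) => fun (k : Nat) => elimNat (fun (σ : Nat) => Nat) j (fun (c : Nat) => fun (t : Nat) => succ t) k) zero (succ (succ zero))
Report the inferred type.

inferred type:
  forall (φ : Vec Nat (succ (succ (succ (succ zero))))), Nat


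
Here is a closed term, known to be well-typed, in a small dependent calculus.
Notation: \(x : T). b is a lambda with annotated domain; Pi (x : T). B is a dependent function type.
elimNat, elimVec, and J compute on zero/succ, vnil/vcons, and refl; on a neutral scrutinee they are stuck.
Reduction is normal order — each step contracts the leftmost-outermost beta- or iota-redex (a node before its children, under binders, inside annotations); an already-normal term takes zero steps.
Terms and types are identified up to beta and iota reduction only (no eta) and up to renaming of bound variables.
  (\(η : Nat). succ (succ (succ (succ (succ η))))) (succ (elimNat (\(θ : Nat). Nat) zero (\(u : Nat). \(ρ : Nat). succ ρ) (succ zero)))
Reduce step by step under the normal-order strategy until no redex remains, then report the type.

normal-order reduction:
  (\(η : Nat). succ (succ (succ (succ (succ η))))) (succ (elimNat (\(θ : Nat). Nat) zero (\(u : Nat). \(ρ : Nat). succ ρ) (succ zero)))
  ~> succ (succ (succ (succ (succ (succ (elimNat (\(η : Nat). Nat) zero (\(θ : Nat). \(u : Nat). succ u) (succ zero)))))))
  ~> succ (succ (succ (succ (succ (succ ((\(η : Nat). \(θ : Nat). succ θ) zero (elimNat (\(u : Nat). Nat) zero (\(ρ : Nat). \(n : Nat). succ n) zero)))))))
  ~> succ (succ (succ (succ (succ (succ ((\(η : Nat). succ η) (elimNat (\(θ : Nat). Nat) zero (\(u : Nat). \(ρ : Nat). succ ρ) zero)))))))
  ~> succ (succ (succ (succ (succ (succ (succ (elimNat (\(η : Nat). Nat) zero (\(θ : Nat). \(u : Nat). succ u) zero)))))))
  ~> succ (succ (succ (succ (succ (succ (succ zero))))))
type:
  Nat


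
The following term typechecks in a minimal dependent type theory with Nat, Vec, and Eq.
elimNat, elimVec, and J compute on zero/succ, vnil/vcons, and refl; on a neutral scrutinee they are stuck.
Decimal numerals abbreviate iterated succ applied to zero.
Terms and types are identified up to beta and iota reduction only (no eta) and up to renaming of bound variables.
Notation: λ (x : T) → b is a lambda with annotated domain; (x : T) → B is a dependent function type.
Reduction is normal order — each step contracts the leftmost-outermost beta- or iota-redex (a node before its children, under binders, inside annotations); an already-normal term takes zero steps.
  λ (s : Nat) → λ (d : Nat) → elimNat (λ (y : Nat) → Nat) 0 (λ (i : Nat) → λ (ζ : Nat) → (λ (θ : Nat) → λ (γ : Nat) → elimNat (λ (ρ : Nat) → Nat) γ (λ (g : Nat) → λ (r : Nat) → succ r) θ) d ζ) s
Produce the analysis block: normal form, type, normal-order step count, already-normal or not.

reduced normal form:
  λ (s : Nat) → λ (d : Nat) → elimNat (λ (y : Nat) → Nat) 0 (λ (i : Nat) → λ (ζ : Nat) → elimNat (λ (θ : Nat) → Nat) ζ (λ (γ : Nat) → λ (ρ : Nat) → succ ρ) d) s
the term's type:
  (s : Nat) → (d : Nat) → Nat
steps to reach normal form (normal order): 2
started in normal form: no
first redex: a beta-redex


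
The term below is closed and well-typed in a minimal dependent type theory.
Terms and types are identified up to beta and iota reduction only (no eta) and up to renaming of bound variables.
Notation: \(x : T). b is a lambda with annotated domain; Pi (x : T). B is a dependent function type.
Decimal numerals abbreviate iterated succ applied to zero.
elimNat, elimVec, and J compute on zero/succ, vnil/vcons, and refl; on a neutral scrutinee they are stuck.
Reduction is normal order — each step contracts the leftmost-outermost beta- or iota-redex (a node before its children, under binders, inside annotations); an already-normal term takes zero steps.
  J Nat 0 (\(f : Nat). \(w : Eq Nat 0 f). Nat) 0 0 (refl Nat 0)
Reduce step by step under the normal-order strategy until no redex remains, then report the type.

normal-order reduction:
  J Nat 0 (\(f : Nat). \(w : Eq Nat 0 f). Nat) 0 0 (refl Nat 0)
  ~> 0
the term's type:
  Nat


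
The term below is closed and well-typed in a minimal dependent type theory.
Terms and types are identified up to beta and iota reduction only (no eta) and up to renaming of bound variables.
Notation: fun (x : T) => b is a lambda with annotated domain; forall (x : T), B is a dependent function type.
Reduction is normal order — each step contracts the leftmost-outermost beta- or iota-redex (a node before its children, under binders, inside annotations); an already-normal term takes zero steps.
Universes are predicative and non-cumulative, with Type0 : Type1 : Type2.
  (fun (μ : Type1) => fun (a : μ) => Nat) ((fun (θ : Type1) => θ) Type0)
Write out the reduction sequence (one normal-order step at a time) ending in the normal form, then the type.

normal-order reduction:
  (fun (μ : Type1) => fun (a : μ) => Nat) ((fun (θ : Type1) => θ) Type0)
  ~> fun (μ : (fun (a : Type1) => a) Type0) => Nat
  ~> fun (μ : Type0) => Nat
type:
  forall (μ : Type0), Type0


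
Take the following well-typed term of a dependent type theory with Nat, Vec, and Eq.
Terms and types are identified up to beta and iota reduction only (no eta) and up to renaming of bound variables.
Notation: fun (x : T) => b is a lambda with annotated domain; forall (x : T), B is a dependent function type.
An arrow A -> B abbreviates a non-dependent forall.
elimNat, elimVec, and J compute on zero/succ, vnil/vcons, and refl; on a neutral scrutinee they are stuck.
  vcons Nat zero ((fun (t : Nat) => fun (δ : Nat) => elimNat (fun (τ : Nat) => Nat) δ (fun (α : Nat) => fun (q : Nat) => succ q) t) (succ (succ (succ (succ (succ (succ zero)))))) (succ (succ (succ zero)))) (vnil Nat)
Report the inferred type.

the term's type:
  Vec Nat (succ zero)


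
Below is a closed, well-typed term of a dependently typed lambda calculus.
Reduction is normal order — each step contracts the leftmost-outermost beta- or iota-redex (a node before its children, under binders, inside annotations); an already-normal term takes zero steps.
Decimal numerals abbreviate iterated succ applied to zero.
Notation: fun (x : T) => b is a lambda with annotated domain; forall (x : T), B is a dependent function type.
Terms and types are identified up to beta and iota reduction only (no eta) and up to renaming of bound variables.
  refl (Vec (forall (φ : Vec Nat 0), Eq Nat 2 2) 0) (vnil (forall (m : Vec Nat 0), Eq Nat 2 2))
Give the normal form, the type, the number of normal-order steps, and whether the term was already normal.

resulting normal form:
  refl (Vec (forall (φ : Vec Nat 0), Eq Nat 2 2) 0) (vnil (forall (m : Vec Nat 0), Eq Nat 2 2))
type:
  Eq (Vec (forall (φ : Vec Nat 0), Eq Nat 2 2) 0) (vnil (forall (m : Vec Nat 0), Eq Nat 2 2)) (vnil (forall (μ : Vec Nat 0), Eq Nat 2 2))
reduction steps (normal order): 0
term was already normal: yes


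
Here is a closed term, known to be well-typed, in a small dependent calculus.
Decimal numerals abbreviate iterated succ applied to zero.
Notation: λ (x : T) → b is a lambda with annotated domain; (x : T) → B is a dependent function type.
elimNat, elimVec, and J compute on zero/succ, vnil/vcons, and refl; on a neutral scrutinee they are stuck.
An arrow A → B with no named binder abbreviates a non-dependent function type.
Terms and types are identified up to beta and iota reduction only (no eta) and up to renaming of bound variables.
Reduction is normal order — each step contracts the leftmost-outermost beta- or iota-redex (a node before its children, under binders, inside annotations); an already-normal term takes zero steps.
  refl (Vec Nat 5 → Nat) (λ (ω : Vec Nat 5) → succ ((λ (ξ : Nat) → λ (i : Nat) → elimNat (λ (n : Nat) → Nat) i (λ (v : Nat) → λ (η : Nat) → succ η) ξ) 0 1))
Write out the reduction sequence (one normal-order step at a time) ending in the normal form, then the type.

normal-order reduction:
  refl (Vec Nat 5 → Nat) (λ (ω : Vec Nat 5) → succ ((λ (ξ : Nat) → λ (i : Nat) → elimNat (λ (n : Nat) → Nat) i (λ (v : Nat) → λ (η : Nat) → succ η) ξ) 0 1))
  ~> refl (Vec Nat 5 → Nat) (λ (ω : Vec Nat 5) → succ ((λ (ξ : Nat) → elimNat (λ (i : Nat) → Nat) ξ (λ (n : Nat) → λ (v : Nat) → succ v) 0) 1))
  ~> refl (Vec Nat 5 → Nat) (λ (ω : Vec Nat 5) → succ (elimNat (λ (ξ : Nat) → Nat) 1 (λ (i : Nat) → λ (n : Nat) → succ n) 0))
  ~> refl (Vec Nat 5 → Nat) (λ (ω : Vec Nat 5) → 2)
the term's type:
  Eq (Vec Nat 5 → Nat) (λ (ω : Vec Nat 5) → 2) (λ (ξ : Vec Nat 5) → 2)


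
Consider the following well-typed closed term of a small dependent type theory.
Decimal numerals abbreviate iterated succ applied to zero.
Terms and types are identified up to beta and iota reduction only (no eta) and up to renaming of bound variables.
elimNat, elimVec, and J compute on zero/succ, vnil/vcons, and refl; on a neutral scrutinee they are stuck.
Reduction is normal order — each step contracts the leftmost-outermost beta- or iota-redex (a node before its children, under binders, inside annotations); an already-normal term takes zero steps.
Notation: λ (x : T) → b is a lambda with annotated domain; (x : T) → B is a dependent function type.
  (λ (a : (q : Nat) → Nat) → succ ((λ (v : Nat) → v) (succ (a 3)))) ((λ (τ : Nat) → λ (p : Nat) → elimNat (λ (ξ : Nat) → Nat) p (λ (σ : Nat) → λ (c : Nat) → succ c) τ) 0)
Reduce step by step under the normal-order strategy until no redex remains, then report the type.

normal-order reduction sequence:
  (λ (a : (q : Nat) → Nat) → succ ((λ (v : Nat) → v) (succ (a 3)))) ((λ (τ : Nat) → λ (p : Nat) → elimNat (λ (ξ : Nat) → Nat) p (λ (σ : Nat) → λ (c : Nat) → succ c) τ) 0)
  ~> succ ((λ (a : Nat) → a) (succ ((λ (q : Nat) → λ (v : Nat) → elimNat (λ (τ : Nat) → Nat) v (λ (p : Nat) → λ (ξ : Nat) → succ ξ) q) 0 3)))
  ~> succ (succ ((λ (a : Nat) → λ (q : Nat) → elimNat (λ (v : Nat) → Nat) q (λ (τ : Nat) → λ (p : Nat) → succ p) a) 0 3))
  ~> succ (succ ((λ (a : Nat) → elimNat (λ (q : Nat) → Nat) a (λ (v : Nat) → λ (τ : Nat) → succ τ) 0) 3))
  ~> succ (succ (elimNat (λ (a : Nat) → Nat) 3 (λ (q : Nat) → λ (v : Nat) → succ v) 0))
  ~> 5
the term's type:
  Nat


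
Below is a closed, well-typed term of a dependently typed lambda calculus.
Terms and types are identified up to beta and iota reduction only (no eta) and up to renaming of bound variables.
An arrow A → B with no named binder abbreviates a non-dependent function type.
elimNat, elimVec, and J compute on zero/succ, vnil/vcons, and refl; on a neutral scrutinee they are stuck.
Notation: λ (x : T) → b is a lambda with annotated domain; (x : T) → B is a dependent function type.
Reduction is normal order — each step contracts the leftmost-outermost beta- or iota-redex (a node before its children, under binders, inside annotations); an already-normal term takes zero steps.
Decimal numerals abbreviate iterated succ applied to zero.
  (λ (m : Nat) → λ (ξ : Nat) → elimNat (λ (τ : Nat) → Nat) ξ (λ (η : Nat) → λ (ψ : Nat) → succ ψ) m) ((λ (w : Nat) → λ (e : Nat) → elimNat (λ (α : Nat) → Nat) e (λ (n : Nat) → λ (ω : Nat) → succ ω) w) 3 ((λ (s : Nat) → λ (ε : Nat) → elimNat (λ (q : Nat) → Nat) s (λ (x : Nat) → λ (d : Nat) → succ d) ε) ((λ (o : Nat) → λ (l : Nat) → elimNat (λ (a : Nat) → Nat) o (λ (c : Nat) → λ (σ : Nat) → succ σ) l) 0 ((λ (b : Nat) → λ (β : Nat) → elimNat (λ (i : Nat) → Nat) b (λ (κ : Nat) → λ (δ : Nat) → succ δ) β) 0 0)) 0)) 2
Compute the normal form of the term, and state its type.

reduced normal form:
  5
inferred type:
  Nat
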